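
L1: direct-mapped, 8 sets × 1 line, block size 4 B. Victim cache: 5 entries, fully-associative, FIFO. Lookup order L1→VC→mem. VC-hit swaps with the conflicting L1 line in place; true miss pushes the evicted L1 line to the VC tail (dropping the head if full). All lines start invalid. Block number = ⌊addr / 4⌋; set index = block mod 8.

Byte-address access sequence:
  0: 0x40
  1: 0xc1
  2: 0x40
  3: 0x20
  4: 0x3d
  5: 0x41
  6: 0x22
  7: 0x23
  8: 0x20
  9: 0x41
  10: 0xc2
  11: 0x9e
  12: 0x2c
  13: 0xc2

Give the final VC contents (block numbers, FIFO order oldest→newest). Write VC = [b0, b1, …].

VC = [16, 8, 15]

0: 0x40 (blk 16, set 0) → MISS  vc=[]
1: 0xc1 (blk 48, set 0) → MISS  vc=[16]
2: 0x40 (blk 16, set 0) → VC-HIT  vc=[48]
3: 0x20 (blk 8, set 0) → MISS  vc=[48, 16]
4: 0x3d (blk 15, set 7) → MISS  vc=[48, 16]
5: 0x41 (blk 16, set 0) → VC-HIT  vc=[48, 8]
6: 0x22 (blk 8, set 0) → VC-HIT  vc=[48, 16]
7: 0x23 (blk 8, set 0) → L1-HIT  vc=[48, 16]
8: 0x20 (blk 8, set 0) → L1-HIT  vc=[48, 16]
9: 0x41 (blk 16, set 0) → VC-HIT  vc=[48, 8]
10: 0xc2 (blk 48, set 0) → VC-HIT  vc=[16, 8]
11: 0x9e (blk 39, set 7) → MISS  vc=[16, 8, 15]
12: 0x2c (blk 11, set 3) → MISS  vc=[16, 8, 15]
13: 0xc2 (blk 48, set 0) → L1-HIT  vc=[16, 8, 15]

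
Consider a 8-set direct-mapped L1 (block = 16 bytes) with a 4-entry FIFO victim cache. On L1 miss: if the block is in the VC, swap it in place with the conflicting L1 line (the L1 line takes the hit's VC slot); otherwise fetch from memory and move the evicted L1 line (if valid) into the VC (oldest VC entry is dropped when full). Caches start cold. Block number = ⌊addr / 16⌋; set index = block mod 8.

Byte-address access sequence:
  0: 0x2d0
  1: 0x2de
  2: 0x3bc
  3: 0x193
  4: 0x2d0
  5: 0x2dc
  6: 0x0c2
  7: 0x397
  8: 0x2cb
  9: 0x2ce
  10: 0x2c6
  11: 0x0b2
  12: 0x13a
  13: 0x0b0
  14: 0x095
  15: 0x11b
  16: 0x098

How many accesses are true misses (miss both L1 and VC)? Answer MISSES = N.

MISSES = 10

0: 0x2d0 (blk 45, set 5) → MISS  vc=[]
1: 0x2de (blk 45, set 5) → L1-HIT  vc=[]
2: 0x3bc (blk 59, set 3) → MISS  vc=[]
3: 0x193 (blk 25, set 1) → MISS  vc=[]
4: 0x2d0 (blk 45, set 5) → L1-HIT  vc=[]
5: 0x2dc (blk 45, set 5) → L1-HIT  vc=[]
6: 0xc2 (blk 12, set 4) → MISS  vc=[]
7: 0x397 (blk 57, set 1) → MISS  vc=[25]
8: 0x2cb (blk 44, set 4) → MISS  vc=[25, 12]
9: 0x2ce (blk 44, set 4) → L1-HIT  vc=[25, 12]
10: 0x2c6 (blk 44, set 4) → L1-HIT  vc=[25, 12]
11: 0xb2 (blk 11, set 3) → MISS  vc=[25, 12, 59]
12: 0x13a (blk 19, set 3) → MISS  vc=[25, 12, 59, 11]
13: 0xb0 (blk 11, set 3) → VC-HIT  vc=[25, 12, 59, 19]
14: 0x95 (blk 9, set 1) → MISS  vc=[12, 59, 19, 57]
15: 0x11b (blk 17, set 1) → MISS  vc=[59, 19, 57, 9]
16: 0x98 (blk 9, set 1) → VC-HIT  vc=[59, 19, 57, 17]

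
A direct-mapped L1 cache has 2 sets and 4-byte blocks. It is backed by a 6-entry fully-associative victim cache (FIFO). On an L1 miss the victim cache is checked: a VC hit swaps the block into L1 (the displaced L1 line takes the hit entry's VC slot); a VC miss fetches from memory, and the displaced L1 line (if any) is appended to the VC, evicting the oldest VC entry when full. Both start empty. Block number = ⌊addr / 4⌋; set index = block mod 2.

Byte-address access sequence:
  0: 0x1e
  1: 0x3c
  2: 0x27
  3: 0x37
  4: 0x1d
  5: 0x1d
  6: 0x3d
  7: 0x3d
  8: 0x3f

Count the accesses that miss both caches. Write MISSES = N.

#0 0x1e→b7/s1 MISS; vc=[]
#1 0x3c→b15/s1 MISS; vc=[7]
#2 0x27→b9/s1 MISS; vc=[7,15]
#3 0x37→b13/s1 MISS; vc=[7,15,9]
#4 0x1d→b7/s1 VC-HIT; vc=[13,15,9]
#5 0x1d→b7/s1 L1-HIT; vc=[13,15,9]
#6 0x3d→b15/s1 VC-HIT; vc=[13,7,9]
#7 0x3d→b15/s1 L1-HIT; vc=[13,7,9]
#8 0x3f→b15/s1 L1-HIT; vc=[13,7,9]

MISSES = 4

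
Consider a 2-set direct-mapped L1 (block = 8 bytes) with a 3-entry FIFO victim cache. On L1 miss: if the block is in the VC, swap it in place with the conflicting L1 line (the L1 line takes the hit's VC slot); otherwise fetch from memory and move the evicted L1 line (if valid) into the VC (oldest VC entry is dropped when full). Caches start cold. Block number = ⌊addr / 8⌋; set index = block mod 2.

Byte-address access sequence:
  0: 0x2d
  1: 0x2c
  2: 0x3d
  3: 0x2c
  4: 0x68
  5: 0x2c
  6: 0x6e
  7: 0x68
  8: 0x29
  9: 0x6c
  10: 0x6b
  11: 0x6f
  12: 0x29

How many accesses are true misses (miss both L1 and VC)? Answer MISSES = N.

  [0] addr=0x2d blk=5 s=1: MISS | VC []
  [1] addr=0x2c blk=5 s=1: L1-HIT | VC []
  [2] addr=0x3d blk=7 s=1: MISS | VC [5]
  [3] addr=0x2c blk=5 s=1: VC-HIT | VC [7]
  [4] addr=0x68 blk=13 s=1: MISS | VC [7, 5]
  [5] addr=0x2c blk=5 s=1: VC-HIT | VC [7, 13]
  [6] addr=0x6e blk=13 s=1: VC-HIT | VC [7, 5]
  [7] addr=0x68 blk=13 s=1: L1-HIT | VC [7, 5]
  [8] addr=0x29 blk=5 s=1: VC-HIT | VC [7, 13]
  [9] addr=0x6c blk=13 s=1: VC-HIT | VC [7, 5]
  [10] addr=0x6b blk=13 s=1: L1-HIT | VC [7, 5]
  [11] addr=0x6f blk=13 s=1: L1-HIT | VC [7, 5]
  [12] addr=0x29 blk=5 s=1: VC-HIT | VC [7, 13]

MISSES = 3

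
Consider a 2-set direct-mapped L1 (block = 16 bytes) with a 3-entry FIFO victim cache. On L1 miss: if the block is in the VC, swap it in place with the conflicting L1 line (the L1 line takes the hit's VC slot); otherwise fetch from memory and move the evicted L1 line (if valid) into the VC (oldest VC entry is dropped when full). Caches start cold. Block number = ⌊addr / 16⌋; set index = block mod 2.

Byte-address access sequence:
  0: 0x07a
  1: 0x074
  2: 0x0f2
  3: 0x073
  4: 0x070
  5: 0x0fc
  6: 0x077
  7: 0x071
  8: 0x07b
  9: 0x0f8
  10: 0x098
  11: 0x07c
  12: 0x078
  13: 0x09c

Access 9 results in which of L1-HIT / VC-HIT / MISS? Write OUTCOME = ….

OUTCOME = VC-HIT

0: 0x7a (blk 7, set 1) → MISS  vc=[]
1: 0x74 (blk 7, set 1) → L1-HIT  vc=[]
2: 0xf2 (blk 15, set 1) → MISS  vc=[7]
3: 0x73 (blk 7, set 1) → VC-HIT  vc=[15]
4: 0x70 (blk 7, set 1) → L1-HIT  vc=[15]
5: 0xfc (blk 15, set 1) → VC-HIT  vc=[7]
6: 0x77 (blk 7, set 1) → VC-HIT  vc=[15]
7: 0x71 (blk 7, set 1) → L1-HIT  vc=[15]
8: 0x7b (blk 7, set 1) → L1-HIT  vc=[15]
9: 0xf8 (blk 15, set 1) → VC-HIT  vc=[7]
10: 0x98 (blk 9, set 1) → MISS  vc=[7, 15]
11: 0x7c (blk 7, set 1) → VC-HIT  vc=[9, 15]
12: 0x78 (blk 7, set 1) → L1-HIT  vc=[9, 15]
13: 0x9c (blk 9, set 1) → VC-HIT  vc=[7, 15]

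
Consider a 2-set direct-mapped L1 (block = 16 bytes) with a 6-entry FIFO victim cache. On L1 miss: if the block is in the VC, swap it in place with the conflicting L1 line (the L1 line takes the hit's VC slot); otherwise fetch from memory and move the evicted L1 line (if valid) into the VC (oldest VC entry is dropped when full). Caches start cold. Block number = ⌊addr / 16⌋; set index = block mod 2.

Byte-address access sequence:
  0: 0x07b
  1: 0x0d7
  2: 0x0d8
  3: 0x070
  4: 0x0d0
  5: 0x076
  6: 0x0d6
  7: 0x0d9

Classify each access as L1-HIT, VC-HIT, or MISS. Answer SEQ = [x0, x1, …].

#0 0x7b→b7/s1 MISS; vc=[]
#1 0xd7→b13/s1 MISS; vc=[7]
#2 0xd8→b13/s1 L1-HIT; vc=[7]
#3 0x70→b7/s1 VC-HIT; vc=[13]
#4 0xd0→b13/s1 VC-HIT; vc=[7]
#5 0x76→b7/s1 VC-HIT; vc=[13]
#6 0xd6→b13/s1 VC-HIT; vc=[7]
#7 0xd9→b13/s1 L1-HIT; vc=[7]

SEQ = [MISS, MISS, L1-HIT, VC-HIT, VC-HIT, VC-HIT, VC-HIT, L1-HIT]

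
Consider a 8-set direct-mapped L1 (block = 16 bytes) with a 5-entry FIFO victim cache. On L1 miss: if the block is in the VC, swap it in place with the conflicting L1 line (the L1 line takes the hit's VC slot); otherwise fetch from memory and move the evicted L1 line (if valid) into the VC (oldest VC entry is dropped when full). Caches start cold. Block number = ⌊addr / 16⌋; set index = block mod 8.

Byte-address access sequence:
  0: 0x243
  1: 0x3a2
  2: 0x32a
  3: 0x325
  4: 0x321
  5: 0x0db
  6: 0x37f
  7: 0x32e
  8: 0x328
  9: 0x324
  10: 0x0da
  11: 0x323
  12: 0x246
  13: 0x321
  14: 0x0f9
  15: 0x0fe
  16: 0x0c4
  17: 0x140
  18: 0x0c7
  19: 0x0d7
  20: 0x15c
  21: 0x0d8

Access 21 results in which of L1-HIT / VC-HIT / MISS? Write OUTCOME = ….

  [0] addr=0x243 blk=36 s=4: MISS | VC []
  [1] addr=0x3a2 blk=58 s=2: MISS | VC []
  [2] addr=0x32a blk=50 s=2: MISS | VC [58]
  [3] addr=0x325 blk=50 s=2: L1-HIT | VC [58]
  [4] addr=0x321 blk=50 s=2: L1-HIT | VC [58]
  [5] addr=0xdb blk=13 s=5: MISS | VC [58]
  [6] addr=0x37f blk=55 s=7: MISS | VC [58]
  [7] addr=0x32e blk=50 s=2: L1-HIT | VC [58]
  [8] addr=0x328 blk=50 s=2: L1-HIT | VC [58]
  [9] addr=0x324 blk=50 s=2: L1-HIT | VC [58]
  [10] addr=0xda blk=13 s=5: L1-HIT | VC [58]
  [11] addr=0x323 blk=50 s=2: L1-HIT | VC [58]
  [12] addr=0x246 blk=36 s=4: L1-HIT | VC [58]
  [13] addr=0x321 blk=50 s=2: L1-HIT | VC [58]
  [14] addr=0xf9 blk=15 s=7: MISS | VC [58, 55]
  [15] addr=0xfe blk=15 s=7: L1-HIT | VC [58, 55]
  [16] addr=0xc4 blk=12 s=4: MISS | VC [58, 55, 36]
  [17] addr=0x140 blk=20 s=4: MISS | VC [58, 55, 36, 12]
  [18] addr=0xc7 blk=12 s=4: VC-HIT | VC [58, 55, 36, 20]
  [19] addr=0xd7 blk=13 s=5: L1-HIT | VC [58, 55, 36, 20]
  [20] addr=0x15c blk=21 s=5: MISS | VC [58, 55, 36, 20, 13]
  [21] addr=0xd8 blk=13 s=5: VC-HIT | VC [58, 55, 36, 20, 21]

OUTCOME = VC-HIT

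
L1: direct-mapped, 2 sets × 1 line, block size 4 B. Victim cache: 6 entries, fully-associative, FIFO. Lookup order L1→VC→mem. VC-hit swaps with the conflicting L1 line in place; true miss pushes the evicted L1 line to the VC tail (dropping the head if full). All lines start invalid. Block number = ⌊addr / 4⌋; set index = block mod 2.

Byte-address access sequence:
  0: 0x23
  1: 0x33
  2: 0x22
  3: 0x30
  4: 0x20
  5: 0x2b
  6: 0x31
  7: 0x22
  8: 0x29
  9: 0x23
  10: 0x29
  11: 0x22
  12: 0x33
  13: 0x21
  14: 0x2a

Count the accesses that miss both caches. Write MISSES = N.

MISSES = 3

  [0] addr=0x23 blk=8 s=0: MISS | VC []
  [1] addr=0x33 blk=12 s=0: MISS | VC [8]
  [2] addr=0x22 blk=8 s=0: VC-HIT | VC [12]
  [3] addr=0x30 blk=12 s=0: VC-HIT | VC [8]
  [4] addr=0x20 blk=8 s=0: VC-HIT | VC [12]
  [5] addr=0x2b blk=10 s=0: MISS | VC [12, 8]
  [6] addr=0x31 blk=12 s=0: VC-HIT | VC [10, 8]
  [7] addr=0x22 blk=8 s=0: VC-HIT | VC [10, 12]
  [8] addr=0x29 blk=10 s=0: VC-HIT | VC [8, 12]
  [9] addr=0x23 blk=8 s=0: VC-HIT | VC [10, 12]
  [10] addr=0x29 blk=10 s=0: VC-HIT | VC [8, 12]
  [11] addr=0x22 blk=8 s=0: VC-HIT | VC [10, 12]
  [12] addr=0x33 blk=12 s=0: VC-HIT | VC [10, 8]
  [13] addr=0x21 blk=8 s=0: VC-HIT | VC [10, 12]
  [14] addr=0x2a blk=10 s=0: VC-HIT | VC [8, 12]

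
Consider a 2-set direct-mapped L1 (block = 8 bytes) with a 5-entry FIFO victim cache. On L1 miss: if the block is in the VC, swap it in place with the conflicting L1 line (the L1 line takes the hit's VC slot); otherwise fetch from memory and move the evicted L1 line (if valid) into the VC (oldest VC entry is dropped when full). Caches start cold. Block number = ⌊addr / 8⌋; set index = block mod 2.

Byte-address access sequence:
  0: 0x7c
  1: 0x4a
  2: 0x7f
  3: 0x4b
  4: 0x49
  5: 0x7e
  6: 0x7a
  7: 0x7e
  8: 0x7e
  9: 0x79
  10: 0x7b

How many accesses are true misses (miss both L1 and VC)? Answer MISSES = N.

MISSES = 2

  [0] addr=0x7c blk=15 s=1: MISS | VC []
  [1] addr=0x4a blk=9 s=1: MISS | VC [15]
  [2] addr=0x7f blk=15 s=1: VC-HIT | VC [9]
  [3] addr=0x4b blk=9 s=1: VC-HIT | VC [15]
  [4] addr=0x49 blk=9 s=1: L1-HIT | VC [15]
  [5] addr=0x7e blk=15 s=1: VC-HIT | VC [9]
  [6] addr=0x7a blk=15 s=1: L1-HIT | VC [9]
  [7] addr=0x7e blk=15 s=1: L1-HIT | VC [9]
  [8] addr=0x7e blk=15 s=1: L1-HIT | VC [9]
  [9] addr=0x79 blk=15 s=1: L1-HIT | VC [9]
  [10] addr=0x7b blk=15 s=1: L1-HIT | VC [9]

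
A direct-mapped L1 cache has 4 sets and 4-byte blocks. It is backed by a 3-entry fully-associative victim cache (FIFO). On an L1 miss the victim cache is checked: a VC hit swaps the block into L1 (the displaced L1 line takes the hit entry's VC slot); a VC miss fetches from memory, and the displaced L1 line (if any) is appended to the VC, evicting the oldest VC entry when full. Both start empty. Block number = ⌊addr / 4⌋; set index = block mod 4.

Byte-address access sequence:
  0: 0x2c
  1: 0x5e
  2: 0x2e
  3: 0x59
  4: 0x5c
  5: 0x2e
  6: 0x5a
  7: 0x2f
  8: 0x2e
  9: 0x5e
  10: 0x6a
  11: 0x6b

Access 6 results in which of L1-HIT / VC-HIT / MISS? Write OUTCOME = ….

0: 0x2c (blk 11, set 3) → MISS  vc=[]
1: 0x5e (blk 23, set 3) → MISS  vc=[11]
2: 0x2e (blk 11, set 3) → VC-HIT  vc=[23]
3: 0x59 (blk 22, set 2) → MISS  vc=[23]
4: 0x5c (blk 23, set 3) → VC-HIT  vc=[11]
5: 0x2e (blk 11, set 3) → VC-HIT  vc=[23]
6: 0x5a (blk 22, set 2) → L1-HIT  vc=[23]
7: 0x2f (blk 11, set 3) → L1-HIT  vc=[23]
8: 0x2e (blk 11, set 3) → L1-HIT  vc=[23]
9: 0x5e (blk 23, set 3) → VC-HIT  vc=[11]
10: 0x6a (blk 26, set 2) → MISS  vc=[11, 22]
11: 0x6b (blk 26, set 2) → L1-HIT  vc=[11, 22]

OUTCOME = L1-HIT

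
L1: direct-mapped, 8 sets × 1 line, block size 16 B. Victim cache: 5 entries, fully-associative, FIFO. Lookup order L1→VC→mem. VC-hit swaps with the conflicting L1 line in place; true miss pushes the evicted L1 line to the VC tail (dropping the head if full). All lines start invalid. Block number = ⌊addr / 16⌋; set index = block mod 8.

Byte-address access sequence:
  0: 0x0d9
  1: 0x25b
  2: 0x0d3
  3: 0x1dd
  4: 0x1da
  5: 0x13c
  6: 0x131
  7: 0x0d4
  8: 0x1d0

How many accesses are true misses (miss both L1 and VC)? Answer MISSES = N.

MISSES = 4

#0 0xd9→b13/s5 MISS; vc=[]
#1 0x25b→b37/s5 MISS; vc=[13]
#2 0xd3→b13/s5 VC-HIT; vc=[37]
#3 0x1dd→b29/s5 MISS; vc=[37,13]
#4 0x1da→b29/s5 L1-HIT; vc=[37,13]
#5 0x13c→b19/s3 MISS; vc=[37,13]
#6 0x131→b19/s3 L1-HIT; vc=[37,13]
#7 0xd4→b13/s5 VC-HIT; vc=[37,29]
#8 0x1d0→b29/s5 VC-HIT; vc=[37,13]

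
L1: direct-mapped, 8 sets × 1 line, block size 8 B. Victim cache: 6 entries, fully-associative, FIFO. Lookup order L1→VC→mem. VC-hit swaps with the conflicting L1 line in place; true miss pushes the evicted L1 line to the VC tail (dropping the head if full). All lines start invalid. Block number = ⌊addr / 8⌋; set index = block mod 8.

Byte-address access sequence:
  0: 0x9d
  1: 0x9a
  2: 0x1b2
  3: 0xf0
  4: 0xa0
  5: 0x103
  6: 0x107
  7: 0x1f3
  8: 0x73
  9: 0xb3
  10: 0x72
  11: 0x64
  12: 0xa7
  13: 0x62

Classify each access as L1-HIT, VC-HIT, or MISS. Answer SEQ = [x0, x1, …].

SEQ = [MISS, L1-HIT, MISS, MISS, MISS, MISS, L1-HIT, MISS, MISS, MISS, VC-HIT, MISS, VC-HIT, VC-HIT]

#0 0x9d→b19/s3 MISS; vc=[]
#1 0x9a→b19/s3 L1-HIT; vc=[]
#2 0x1b2→b54/s6 MISS; vc=[]
#3 0xf0→b30/s6 MISS; vc=[54]
#4 0xa0→b20/s4 MISS; vc=[54]
#5 0x103→b32/s0 MISS; vc=[54]
#6 0x107→b32/s0 L1-HIT; vc=[54]
#7 0x1f3→b62/s6 MISS; vc=[54,30]
#8 0x73→b14/s6 MISS; vc=[54,30,62]
#9 0xb3→b22/s6 MISS; vc=[54,30,62,14]
#10 0x72→b14/s6 VC-HIT; vc=[54,30,62,22]
#11 0x64→b12/s4 MISS; vc=[54,30,62,22,20]
#12 0xa7→b20/s4 VC-HIT; vc=[54,30,62,22,12]
#13 0x62→b12/s4 VC-HIT; vc=[54,30,62,22,20]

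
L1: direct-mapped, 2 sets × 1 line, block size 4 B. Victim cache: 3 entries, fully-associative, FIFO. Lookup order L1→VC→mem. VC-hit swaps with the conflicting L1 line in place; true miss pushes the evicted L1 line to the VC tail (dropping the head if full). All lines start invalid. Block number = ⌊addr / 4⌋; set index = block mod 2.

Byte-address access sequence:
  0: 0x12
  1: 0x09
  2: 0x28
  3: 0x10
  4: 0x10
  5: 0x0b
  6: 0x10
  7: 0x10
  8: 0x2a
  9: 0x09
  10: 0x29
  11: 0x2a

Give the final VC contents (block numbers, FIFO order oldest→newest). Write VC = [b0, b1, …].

VC = [4, 2]

0: 0x12 (blk 4, set 0) → MISS  vc=[]
1: 0x9 (blk 2, set 0) → MISS  vc=[4]
2: 0x28 (blk 10, set 0) → MISS  vc=[4, 2]
3: 0x10 (blk 4, set 0) → VC-HIT  vc=[10, 2]
4: 0x10 (blk 4, set 0) → L1-HIT  vc=[10, 2]
5: 0xb (blk 2, set 0) → VC-HIT  vc=[10, 4]
6: 0x10 (blk 4, set 0) → VC-HIT  vc=[10, 2]
7: 0x10 (blk 4, set 0) → L1-HIT  vc=[10, 2]
8: 0x2a (blk 10, set 0) → VC-HIT  vc=[4, 2]
9: 0x9 (blk 2, set 0) → VC-HIT  vc=[4, 10]
10: 0x29 (blk 10, set 0) → VC-HIT  vc=[4, 2]
11: 0x2a (blk 10, set 0) → L1-HIT  vc=[4, 2]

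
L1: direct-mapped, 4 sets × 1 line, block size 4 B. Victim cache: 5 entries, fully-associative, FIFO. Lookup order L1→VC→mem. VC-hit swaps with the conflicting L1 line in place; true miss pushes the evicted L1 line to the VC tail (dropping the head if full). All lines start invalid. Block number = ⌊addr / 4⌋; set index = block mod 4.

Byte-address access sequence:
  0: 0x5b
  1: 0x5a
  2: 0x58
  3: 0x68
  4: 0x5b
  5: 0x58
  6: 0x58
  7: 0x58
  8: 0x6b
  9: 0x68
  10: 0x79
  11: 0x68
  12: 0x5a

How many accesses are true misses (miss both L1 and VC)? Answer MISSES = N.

MISSES = 3

0: 0x5b (blk 22, set 2) → MISS  vc=[]
1: 0x5a (blk 22, set 2) → L1-HIT  vc=[]
2: 0x58 (blk 22, set 2) → L1-HIT  vc=[]
3: 0x68 (blk 26, set 2) → MISS  vc=[22]
4: 0x5b (blk 22, set 2) → VC-HIT  vc=[26]
5: 0x58 (blk 22, set 2) → L1-HIT  vc=[26]
6: 0x58 (blk 22, set 2) → L1-HIT  vc=[26]
7: 0x58 (blk 22, set 2) → L1-HIT  vc=[26]
8: 0x6b (blk 26, set 2) → VC-HIT  vc=[22]
9: 0x68 (blk 26, set 2) → L1-HIT  vc=[22]
10: 0x79 (blk 30, set 2) → MISS  vc=[22, 26]
11: 0x68 (blk 26, set 2) → VC-HIT  vc=[22, 30]
12: 0x5a (blk 22, set 2) → VC-HIT  vc=[26, 30]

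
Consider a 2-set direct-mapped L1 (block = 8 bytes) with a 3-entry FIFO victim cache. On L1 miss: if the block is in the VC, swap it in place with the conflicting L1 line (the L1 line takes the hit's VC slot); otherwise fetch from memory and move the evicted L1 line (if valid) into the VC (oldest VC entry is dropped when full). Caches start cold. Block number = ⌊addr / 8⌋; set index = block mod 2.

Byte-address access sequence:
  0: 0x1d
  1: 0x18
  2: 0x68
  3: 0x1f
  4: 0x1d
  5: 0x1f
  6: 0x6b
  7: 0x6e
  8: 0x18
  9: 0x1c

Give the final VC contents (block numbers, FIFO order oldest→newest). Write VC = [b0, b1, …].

VC = [13]

  [0] addr=0x1d blk=3 s=1: MISS | VC []
  [1] addr=0x18 blk=3 s=1: L1-HIT | VC []
  [2] addr=0x68 blk=13 s=1: MISS | VC [3]
  [3] addr=0x1f blk=3 s=1: VC-HIT | VC [13]
  [4] addr=0x1d blk=3 s=1: L1-HIT | VC [13]
  [5] addr=0x1f blk=3 s=1: L1-HIT | VC [13]
  [6] addr=0x6b blk=13 s=1: VC-HIT | VC [3]
  [7] addr=0x6e blk=13 s=1: L1-HIT | VC [3]
  [8] addr=0x18 blk=3 s=1: VC-HIT | VC [13]
  [9] addr=0x1c blk=3 s=1: L1-HIT | VC [13]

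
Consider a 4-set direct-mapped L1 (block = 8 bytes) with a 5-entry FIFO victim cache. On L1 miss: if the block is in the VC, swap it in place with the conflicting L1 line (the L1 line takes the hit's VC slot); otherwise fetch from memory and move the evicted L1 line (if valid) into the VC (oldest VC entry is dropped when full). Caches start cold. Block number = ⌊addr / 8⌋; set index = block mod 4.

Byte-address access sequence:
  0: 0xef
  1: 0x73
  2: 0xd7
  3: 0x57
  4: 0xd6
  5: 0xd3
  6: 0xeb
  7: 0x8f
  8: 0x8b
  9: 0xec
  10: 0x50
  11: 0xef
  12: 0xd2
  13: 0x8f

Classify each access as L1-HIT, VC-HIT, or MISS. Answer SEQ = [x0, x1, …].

  [0] addr=0xef blk=29 s=1: MISS | VC []
  [1] addr=0x73 blk=14 s=2: MISS | VC []
  [2] addr=0xd7 blk=26 s=2: MISS | VC [14]
  [3] addr=0x57 blk=10 s=2: MISS | VC [14, 26]
  [4] addr=0xd6 blk=26 s=2: VC-HIT | VC [14, 10]
  [5] addr=0xd3 blk=26 s=2: L1-HIT | VC [14, 10]
  [6] addr=0xeb blk=29 s=1: L1-HIT | VC [14, 10]
  [7] addr=0x8f blk=17 s=1: MISS | VC [14, 10, 29]
  [8] addr=0x8b blk=17 s=1: L1-HIT | VC [14, 10, 29]
  [9] addr=0xec blk=29 s=1: VC-HIT | VC [14, 10, 17]
  [10] addr=0x50 blk=10 s=2: VC-HIT | VC [14, 26, 17]
  [11] addr=0xef blk=29 s=1: L1-HIT | VC [14, 26, 17]
  [12] addr=0xd2 blk=26 s=2: VC-HIT | VC [14, 10, 17]
  [13] addr=0x8f blk=17 s=1: VC-HIT | VC [14, 10, 29]

SEQ = [MISS, MISS, MISS, MISS, VC-HIT, L1-HIT, L1-HIT, MISS, L1-HIT, VC-HIT, VC-HIT, L1-HIT, VC-HIT, VC-HIT]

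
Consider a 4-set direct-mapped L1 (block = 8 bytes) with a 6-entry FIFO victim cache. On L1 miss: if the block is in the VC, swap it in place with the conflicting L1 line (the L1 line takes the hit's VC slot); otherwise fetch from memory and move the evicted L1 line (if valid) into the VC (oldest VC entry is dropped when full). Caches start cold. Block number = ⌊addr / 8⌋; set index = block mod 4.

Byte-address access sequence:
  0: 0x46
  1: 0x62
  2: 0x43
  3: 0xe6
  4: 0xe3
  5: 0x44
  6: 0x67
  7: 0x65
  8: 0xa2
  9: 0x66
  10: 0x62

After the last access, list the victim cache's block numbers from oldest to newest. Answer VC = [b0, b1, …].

0: 0x46 (blk 8, set 0) → MISS  vc=[]
1: 0x62 (blk 12, set 0) → MISS  vc=[8]
2: 0x43 (blk 8, set 0) → VC-HIT  vc=[12]
3: 0xe6 (blk 28, set 0) → MISS  vc=[12, 8]
4: 0xe3 (blk 28, set 0) → L1-HIT  vc=[12, 8]
5: 0x44 (blk 8, set 0) → VC-HIT  vc=[12, 28]
6: 0x67 (blk 12, set 0) → VC-HIT  vc=[8, 28]
7: 0x65 (blk 12, set 0) → L1-HIT  vc=[8, 28]
8: 0xa2 (blk 20, set 0) → MISS  vc=[8, 28, 12]
9: 0x66 (blk 12, set 0) → VC-HIT  vc=[8, 28, 20]
10: 0x62 (blk 12, set 0) → L1-HIT  vc=[8, 28, 20]

VC = [8, 28, 20]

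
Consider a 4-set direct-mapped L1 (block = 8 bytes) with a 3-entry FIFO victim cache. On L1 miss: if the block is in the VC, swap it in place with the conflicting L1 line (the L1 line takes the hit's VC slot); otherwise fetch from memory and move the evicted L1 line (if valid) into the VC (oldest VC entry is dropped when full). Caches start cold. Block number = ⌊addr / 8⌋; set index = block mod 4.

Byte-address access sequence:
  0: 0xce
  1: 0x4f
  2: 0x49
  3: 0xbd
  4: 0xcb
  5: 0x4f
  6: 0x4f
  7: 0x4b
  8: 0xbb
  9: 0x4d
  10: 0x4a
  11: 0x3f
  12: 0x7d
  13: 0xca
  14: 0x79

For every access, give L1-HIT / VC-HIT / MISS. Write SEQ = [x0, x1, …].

0: 0xce (blk 25, set 1) → MISS  vc=[]
1: 0x4f (blk 9, set 1) → MISS  vc=[25]
2: 0x49 (blk 9, set 1) → L1-HIT  vc=[25]
3: 0xbd (blk 23, set 3) → MISS  vc=[25]
4: 0xcb (blk 25, set 1) → VC-HIT  vc=[9]
5: 0x4f (blk 9, set 1) → VC-HIT  vc=[25]
6: 0x4f (blk 9, set 1) → L1-HIT  vc=[25]
7: 0x4b (blk 9, set 1) → L1-HIT  vc=[25]
8: 0xbb (blk 23, set 3) → L1-HIT  vc=[25]
9: 0x4d (blk 9, set 1) → L1-HIT  vc=[25]
10: 0x4a (blk 9, set 1) → L1-HIT  vc=[25]
11: 0x3f (blk 7, set 3) → MISS  vc=[25, 23]
12: 0x7d (blk 15, set 3) → MISS  vc=[25, 23, 7]
13: 0xca (blk 25, set 1) → VC-HIT  vc=[9, 23, 7]
14: 0x79 (blk 15, set 3) → L1-HIT  vc=[9, 23, 7]

SEQ = [MISS, MISS, L1-HIT, MISS, VC-HIT, VC-HIT, L1-HIT, L1-HIT, L1-HIT, L1-HIT, L1-HIT, MISS, MISS, VC-HIT, L1-HIT]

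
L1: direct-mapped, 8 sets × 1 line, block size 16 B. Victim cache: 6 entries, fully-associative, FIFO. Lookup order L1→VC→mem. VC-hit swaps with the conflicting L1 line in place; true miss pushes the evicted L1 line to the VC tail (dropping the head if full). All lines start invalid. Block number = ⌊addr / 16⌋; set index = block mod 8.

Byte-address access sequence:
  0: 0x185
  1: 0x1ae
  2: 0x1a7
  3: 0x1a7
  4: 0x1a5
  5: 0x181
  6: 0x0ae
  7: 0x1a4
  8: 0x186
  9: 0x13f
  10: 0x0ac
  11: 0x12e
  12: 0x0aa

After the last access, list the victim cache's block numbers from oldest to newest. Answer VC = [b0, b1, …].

VC = [26, 18]

#0 0x185→b24/s0 MISS; vc=[]
#1 0x1ae→b26/s2 MISS; vc=[]
#2 0x1a7→b26/s2 L1-HIT; vc=[]
#3 0x1a7→b26/s2 L1-HIT; vc=[]
#4 0x1a5→b26/s2 L1-HIT; vc=[]
#5 0x181→b24/s0 L1-HIT; vc=[]
#6 0xae→b10/s2 MISS; vc=[26]
#7 0x1a4→b26/s2 VC-HIT; vc=[10]
#8 0x186→b24/s0 L1-HIT; vc=[10]
#9 0x13f→b19/s3 MISS; vc=[10]
#10 0xac→b10/s2 VC-HIT; vc=[26]
#11 0x12e→b18/s2 MISS; vc=[26,10]
#12 0xaa→b10/s2 VC-HIT; vc=[26,18]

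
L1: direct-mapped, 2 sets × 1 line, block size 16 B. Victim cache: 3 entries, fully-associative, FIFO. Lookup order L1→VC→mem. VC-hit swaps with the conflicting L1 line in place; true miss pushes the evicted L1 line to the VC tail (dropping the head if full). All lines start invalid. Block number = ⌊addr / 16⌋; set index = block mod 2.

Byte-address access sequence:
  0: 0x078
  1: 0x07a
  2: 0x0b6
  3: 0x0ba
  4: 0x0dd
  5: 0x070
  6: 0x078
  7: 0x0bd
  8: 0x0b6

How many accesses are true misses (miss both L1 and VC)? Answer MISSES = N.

0: 0x78 (blk 7, set 1) → MISS  vc=[]
1: 0x7a (blk 7, set 1) → L1-HIT  vc=[]
2: 0xb6 (blk 11, set 1) → MISS  vc=[7]
3: 0xba (blk 11, set 1) → L1-HIT  vc=[7]
4: 0xdd (blk 13, set 1) → MISS  vc=[7, 11]
5: 0x70 (blk 7, set 1) → VC-HIT  vc=[13, 11]
6: 0x78 (blk 7, set 1) → L1-HIT  vc=[13, 11]
7: 0xbd (blk 11, set 1) → VC-HIT  vc=[13, 7]
8: 0xb6 (blk 11, set 1) → L1-HIT  vc=[13, 7]

MISSES = 3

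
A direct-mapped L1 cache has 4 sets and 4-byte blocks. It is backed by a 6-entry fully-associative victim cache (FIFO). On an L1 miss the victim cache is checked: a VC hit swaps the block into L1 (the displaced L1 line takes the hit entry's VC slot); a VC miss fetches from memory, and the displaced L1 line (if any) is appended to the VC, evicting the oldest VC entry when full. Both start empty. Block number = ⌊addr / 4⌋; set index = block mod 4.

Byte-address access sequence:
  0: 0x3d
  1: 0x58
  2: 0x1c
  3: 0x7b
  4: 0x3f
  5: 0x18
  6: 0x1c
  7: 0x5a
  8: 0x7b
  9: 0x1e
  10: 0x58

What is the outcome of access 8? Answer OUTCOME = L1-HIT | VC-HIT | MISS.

OUTCOME = VC-HIT

  [0] addr=0x3d blk=15 s=3: MISS | VC []
  [1] addr=0x58 blk=22 s=2: MISS | VC []
  [2] addr=0x1c blk=7 s=3: MISS | VC [15]
  [3] addr=0x7b blk=30 s=2: MISS | VC [15, 22]
  [4] addr=0x3f blk=15 s=3: VC-HIT | VC [7, 22]
  [5] addr=0x18 blk=6 s=2: MISS | VC [7, 22, 30]
  [6] addr=0x1c blk=7 s=3: VC-HIT | VC [15, 22, 30]
  [7] addr=0x5a blk=22 s=2: VC-HIT | VC [15, 6, 30]
  [8] addr=0x7b blk=30 s=2: VC-HIT | VC [15, 6, 22]
  [9] addr=0x1e blk=7 s=3: L1-HIT | VC [15, 6, 22]
  [10] addr=0x58 blk=22 s=2: VC-HIT | VC [15, 6, 30]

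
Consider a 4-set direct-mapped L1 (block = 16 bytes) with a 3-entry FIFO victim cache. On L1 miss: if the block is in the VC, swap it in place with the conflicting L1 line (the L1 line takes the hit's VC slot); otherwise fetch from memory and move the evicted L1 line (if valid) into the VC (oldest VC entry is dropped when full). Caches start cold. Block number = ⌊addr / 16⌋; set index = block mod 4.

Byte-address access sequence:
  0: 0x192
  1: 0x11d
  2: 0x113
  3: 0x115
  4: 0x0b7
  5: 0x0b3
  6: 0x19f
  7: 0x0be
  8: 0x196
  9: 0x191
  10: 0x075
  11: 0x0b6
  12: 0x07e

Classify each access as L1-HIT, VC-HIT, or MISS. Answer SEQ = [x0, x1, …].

SEQ = [MISS, MISS, L1-HIT, L1-HIT, MISS, L1-HIT, VC-HIT, L1-HIT, L1-HIT, L1-HIT, MISS, VC-HIT, VC-HIT]

  [0] addr=0x192 blk=25 s=1: MISS | VC []
  [1] addr=0x11d blk=17 s=1: MISS | VC [25]
  [2] addr=0x113 blk=17 s=1: L1-HIT | VC [25]
  [3] addr=0x115 blk=17 s=1: L1-HIT | VC [25]
  [4] addr=0xb7 blk=11 s=3: MISS | VC [25]
  [5] addr=0xb3 blk=11 s=3: L1-HIT | VC [25]
  [6] addr=0x19f blk=25 s=1: VC-HIT | VC [17]
  [7] addr=0xbe blk=11 s=3: L1-HIT | VC [17]
  [8] addr=0x196 blk=25 s=1: L1-HIT | VC [17]
  [9] addr=0x191 blk=25 s=1: L1-HIT | VC [17]
  [10] addr=0x75 blk=7 s=3: MISS | VC [17, 11]
  [11] addr=0xb6 blk=11 s=3: VC-HIT | VC [17, 7]
  [12] addr=0x7e blk=7 s=3: VC-HIT | VC [17, 11]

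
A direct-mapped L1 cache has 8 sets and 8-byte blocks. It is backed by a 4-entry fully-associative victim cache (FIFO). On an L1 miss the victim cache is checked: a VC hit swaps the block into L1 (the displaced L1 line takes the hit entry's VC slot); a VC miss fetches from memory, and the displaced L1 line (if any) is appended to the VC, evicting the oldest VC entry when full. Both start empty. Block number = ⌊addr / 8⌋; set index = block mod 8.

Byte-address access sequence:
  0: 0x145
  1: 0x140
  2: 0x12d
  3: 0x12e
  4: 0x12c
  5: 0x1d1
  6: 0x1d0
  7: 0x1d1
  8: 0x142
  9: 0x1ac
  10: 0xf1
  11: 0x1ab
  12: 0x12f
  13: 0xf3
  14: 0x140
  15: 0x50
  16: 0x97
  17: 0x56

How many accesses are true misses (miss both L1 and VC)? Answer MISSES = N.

MISSES = 7

0: 0x145 (blk 40, set 0) → MISS  vc=[]
1: 0x140 (blk 40, set 0) → L1-HIT  vc=[]
2: 0x12d (blk 37, set 5) → MISS  vc=[]
3: 0x12e (blk 37, set 5) → L1-HIT  vc=[]
4: 0x12c (blk 37, set 5) → L1-HIT  vc=[]
5: 0x1d1 (blk 58, set 2) → MISS  vc=[]
6: 0x1d0 (blk 58, set 2) → L1-HIT  vc=[]
7: 0x1d1 (blk 58, set 2) → L1-HIT  vc=[]
8: 0x142 (blk 40, set 0) → L1-HIT  vc=[]
9: 0x1ac (blk 53, set 5) → MISS  vc=[37]
10: 0xf1 (blk 30, set 6) → MISS  vc=[37]
11: 0x1ab (blk 53, set 5) → L1-HIT  vc=[37]
12: 0x12f (blk 37, set 5) → VC-HIT  vc=[53]
13: 0xf3 (blk 30, set 6) → L1-HIT  vc=[53]
14: 0x140 (blk 40, set 0) → L1-HIT  vc=[53]
15: 0x50 (blk 10, set 2) → MISS  vc=[53, 58]
16: 0x97 (blk 18, set 2) → MISS  vc=[53, 58, 10]
17: 0x56 (blk 10, set 2) → VC-HIT  vc=[53, 58, 18]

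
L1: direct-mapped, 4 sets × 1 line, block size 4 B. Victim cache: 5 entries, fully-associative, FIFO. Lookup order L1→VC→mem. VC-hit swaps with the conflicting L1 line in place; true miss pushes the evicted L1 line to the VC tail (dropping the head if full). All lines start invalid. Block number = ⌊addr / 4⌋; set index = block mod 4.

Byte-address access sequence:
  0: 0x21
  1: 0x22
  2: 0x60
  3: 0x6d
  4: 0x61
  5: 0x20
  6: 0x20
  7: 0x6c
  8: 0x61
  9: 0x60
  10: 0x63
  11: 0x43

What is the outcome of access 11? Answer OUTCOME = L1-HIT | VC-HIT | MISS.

OUTCOME = MISS

  [0] addr=0x21 blk=8 s=0: MISS | VC []
  [1] addr=0x22 blk=8 s=0: L1-HIT | VC []
  [2] addr=0x60 blk=24 s=0: MISS | VC [8]
  [3] addr=0x6d blk=27 s=3: MISS | VC [8]
  [4] addr=0x61 blk=24 s=0: L1-HIT | VC [8]
  [5] addr=0x20 blk=8 s=0: VC-HIT | VC [24]
  [6] addr=0x20 blk=8 s=0: L1-HIT | VC [24]
  [7] addr=0x6c blk=27 s=3: L1-HIT | VC [24]
  [8] addr=0x61 blk=24 s=0: VC-HIT | VC [8]
  [9] addr=0x60 blk=24 s=0: L1-HIT | VC [8]
  [10] addr=0x63 blk=24 s=0: L1-HIT | VC [8]
  [11] addr=0x43 blk=16 s=0: MISS | VC [8, 24]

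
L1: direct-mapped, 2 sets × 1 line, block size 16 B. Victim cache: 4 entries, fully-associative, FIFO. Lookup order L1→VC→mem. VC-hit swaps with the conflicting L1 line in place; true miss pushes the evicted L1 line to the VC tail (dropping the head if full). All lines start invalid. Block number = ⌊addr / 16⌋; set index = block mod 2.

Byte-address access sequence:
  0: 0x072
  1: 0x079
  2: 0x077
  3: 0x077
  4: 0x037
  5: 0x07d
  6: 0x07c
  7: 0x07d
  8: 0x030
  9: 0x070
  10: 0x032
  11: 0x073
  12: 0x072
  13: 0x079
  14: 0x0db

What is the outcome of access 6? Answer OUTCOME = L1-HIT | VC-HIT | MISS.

#0 0x72→b7/s1 MISS; vc=[]
#1 0x79→b7/s1 L1-HIT; vc=[]
#2 0x77→b7/s1 L1-HIT; vc=[]
#3 0x77→b7/s1 L1-HIT; vc=[]
#4 0x37→b3/s1 MISS; vc=[7]
#5 0x7d→b7/s1 VC-HIT; vc=[3]
#6 0x7c→b7/s1 L1-HIT; vc=[3]
#7 0x7d→b7/s1 L1-HIT; vc=[3]
#8 0x30→b3/s1 VC-HIT; vc=[7]
#9 0x70→b7/s1 VC-HIT; vc=[3]
#10 0x32→b3/s1 VC-HIT; vc=[7]
#11 0x73→b7/s1 VC-HIT; vc=[3]
#12 0x72→b7/s1 L1-HIT; vc=[3]
#13 0x79→b7/s1 L1-HIT; vc=[3]
#14 0xdb→b13/s1 MISS; vc=[3,7]

OUTCOME = L1-HIT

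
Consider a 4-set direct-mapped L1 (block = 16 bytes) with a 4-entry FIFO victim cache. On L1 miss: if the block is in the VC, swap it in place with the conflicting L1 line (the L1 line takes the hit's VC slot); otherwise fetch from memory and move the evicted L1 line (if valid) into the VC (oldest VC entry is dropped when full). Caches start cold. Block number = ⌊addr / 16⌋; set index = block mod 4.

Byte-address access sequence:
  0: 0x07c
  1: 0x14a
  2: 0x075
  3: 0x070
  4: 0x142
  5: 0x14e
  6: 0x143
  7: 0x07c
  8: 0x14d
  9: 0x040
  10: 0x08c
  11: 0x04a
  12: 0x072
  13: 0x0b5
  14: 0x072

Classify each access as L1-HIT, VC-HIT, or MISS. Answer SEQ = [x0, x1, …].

SEQ = [MISS, MISS, L1-HIT, L1-HIT, L1-HIT, L1-HIT, L1-HIT, L1-HIT, L1-HIT, MISS, MISS, VC-HIT, L1-HIT, MISS, VC-HIT]

0: 0x7c (blk 7, set 3) → MISS  vc=[]
1: 0x14a (blk 20, set 0) → MISS  vc=[]
2: 0x75 (blk 7, set 3) → L1-HIT  vc=[]
3: 0x70 (blk 7, set 3) → L1-HIT  vc=[]
4: 0x142 (blk 20, set 0) → L1-HIT  vc=[]
5: 0x14e (blk 20, set 0) → L1-HIT  vc=[]
6: 0x143 (blk 20, set 0) → L1-HIT  vc=[]
7: 0x7c (blk 7, set 3) → L1-HIT  vc=[]
8: 0x14d (blk 20, set 0) → L1-HIT  vc=[]
9: 0x40 (blk 4, set 0) → MISS  vc=[20]
10: 0x8c (blk 8, set 0) → MISS  vc=[20, 4]
11: 0x4a (blk 4, set 0) → VC-HIT  vc=[20, 8]
12: 0x72 (blk 7, set 3) → L1-HIT  vc=[20, 8]
13: 0xb5 (blk 11, set 3) → MISS  vc=[20, 8, 7]
14: 0x72 (blk 7, set 3) → VC-HIT  vc=[20, 8, 11]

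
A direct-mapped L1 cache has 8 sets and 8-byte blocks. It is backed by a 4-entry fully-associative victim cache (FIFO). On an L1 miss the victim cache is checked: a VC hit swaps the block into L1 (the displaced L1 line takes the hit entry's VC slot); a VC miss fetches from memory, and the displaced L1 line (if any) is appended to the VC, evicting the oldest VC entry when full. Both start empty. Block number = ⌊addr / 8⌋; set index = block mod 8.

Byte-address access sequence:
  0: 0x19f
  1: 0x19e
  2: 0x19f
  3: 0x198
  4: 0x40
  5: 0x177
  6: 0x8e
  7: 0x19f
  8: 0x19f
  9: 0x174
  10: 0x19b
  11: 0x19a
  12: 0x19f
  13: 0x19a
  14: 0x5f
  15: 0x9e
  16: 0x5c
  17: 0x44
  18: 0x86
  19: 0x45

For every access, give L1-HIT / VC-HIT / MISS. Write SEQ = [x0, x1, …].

#0 0x19f→b51/s3 MISS; vc=[]
#1 0x19e→b51/s3 L1-HIT; vc=[]
#2 0x19f→b51/s3 L1-HIT; vc=[]
#3 0x198→b51/s3 L1-HIT; vc=[]
#4 0x40→b8/s0 MISS; vc=[]
#5 0x177→b46/s6 MISS; vc=[]
#6 0x8e→b17/s1 MISS; vc=[]
#7 0x19f→b51/s3 L1-HIT; vc=[]
#8 0x19f→b51/s3 L1-HIT; vc=[]
#9 0x174→b46/s6 L1-HIT; vc=[]
#10 0x19b→b51/s3 L1-HIT; vc=[]
#11 0x19a→b51/s3 L1-HIT; vc=[]
#12 0x19f→b51/s3 L1-HIT; vc=[]
#13 0x19a→b51/s3 L1-HIT; vc=[]
#14 0x5f→b11/s3 MISS; vc=[51]
#15 0x9e→b19/s3 MISS; vc=[51,11]
#16 0x5c→b11/s3 VC-HIT; vc=[51,19]
#17 0x44→b8/s0 L1-HIT; vc=[51,19]
#18 0x86→b16/s0 MISS; vc=[51,19,8]
#19 0x45→b8/s0 VC-HIT; vc=[51,19,16]

SEQ = [MISS, L1-HIT, L1-HIT, L1-HIT, MISS, MISS, MISS, L1-HIT, L1-HIT, L1-HIT, L1-HIT, L1-HIT, L1-HIT, L1-HIT, MISS, MISS, VC-HIT, L1-HIT, MISS, VC-HIT]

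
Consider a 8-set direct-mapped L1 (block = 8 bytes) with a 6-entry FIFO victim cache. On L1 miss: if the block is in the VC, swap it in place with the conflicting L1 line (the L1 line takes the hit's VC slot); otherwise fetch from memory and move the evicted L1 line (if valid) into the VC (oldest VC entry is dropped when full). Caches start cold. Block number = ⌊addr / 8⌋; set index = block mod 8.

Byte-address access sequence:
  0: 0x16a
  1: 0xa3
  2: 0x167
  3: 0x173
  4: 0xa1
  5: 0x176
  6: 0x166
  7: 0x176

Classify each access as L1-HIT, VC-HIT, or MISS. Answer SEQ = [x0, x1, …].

  [0] addr=0x16a blk=45 s=5: MISS | VC []
  [1] addr=0xa3 blk=20 s=4: MISS | VC []
  [2] addr=0x167 blk=44 s=4: MISS | VC [20]
  [3] addr=0x173 blk=46 s=6: MISS | VC [20]
  [4] addr=0xa1 blk=20 s=4: VC-HIT | VC [44]
  [5] addr=0x176 blk=46 s=6: L1-HIT | VC [44]
  [6] addr=0x166 blk=44 s=4: VC-HIT | VC [20]
  [7] addr=0x176 blk=46 s=6: L1-HIT | VC [20]

SEQ = [MISS, MISS, MISS, MISS, VC-HIT, L1-HIT, VC-HIT, L1-HIT]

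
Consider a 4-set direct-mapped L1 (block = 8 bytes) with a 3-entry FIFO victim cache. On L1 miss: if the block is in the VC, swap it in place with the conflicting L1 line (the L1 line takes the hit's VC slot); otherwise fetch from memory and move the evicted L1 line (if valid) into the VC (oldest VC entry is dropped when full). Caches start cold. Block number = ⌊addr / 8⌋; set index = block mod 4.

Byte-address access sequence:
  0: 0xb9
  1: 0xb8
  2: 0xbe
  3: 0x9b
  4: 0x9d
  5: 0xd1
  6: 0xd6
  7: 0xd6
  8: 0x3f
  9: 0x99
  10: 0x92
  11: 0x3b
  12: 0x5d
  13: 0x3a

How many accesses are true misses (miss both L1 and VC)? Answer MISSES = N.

MISSES = 6

#0 0xb9→b23/s3 MISS; vc=[]
#1 0xb8→b23/s3 L1-HIT; vc=[]
#2 0xbe→b23/s3 L1-HIT; vc=[]
#3 0x9b→b19/s3 MISS; vc=[23]
#4 0x9d→b19/s3 L1-HIT; vc=[23]
#5 0xd1→b26/s2 MISS; vc=[23]
#6 0xd6→b26/s2 L1-HIT; vc=[23]
#7 0xd6→b26/s2 L1-HIT; vc=[23]
#8 0x3f→b7/s3 MISS; vc=[23,19]
#9 0x99→b19/s3 VC-HIT; vc=[23,7]
#10 0x92→b18/s2 MISS; vc=[23,7,26]
#11 0x3b→b7/s3 VC-HIT; vc=[23,19,26]
#12 0x5d→b11/s3 MISS; vc=[19,26,7]
#13 0x3a→b7/s3 VC-HIT; vc=[19,26,11]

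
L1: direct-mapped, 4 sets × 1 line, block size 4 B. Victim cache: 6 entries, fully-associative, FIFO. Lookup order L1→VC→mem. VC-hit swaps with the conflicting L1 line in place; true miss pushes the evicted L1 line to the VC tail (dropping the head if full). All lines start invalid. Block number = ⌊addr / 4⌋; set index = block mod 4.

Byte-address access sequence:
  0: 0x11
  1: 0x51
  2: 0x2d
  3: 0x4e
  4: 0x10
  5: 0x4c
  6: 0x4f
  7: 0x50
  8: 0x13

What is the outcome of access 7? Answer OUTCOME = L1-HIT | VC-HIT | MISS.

OUTCOME = VC-HIT

#0 0x11→b4/s0 MISS; vc=[]
#1 0x51→b20/s0 MISS; vc=[4]
#2 0x2d→b11/s3 MISS; vc=[4]
#3 0x4e→b19/s3 MISS; vc=[4,11]
#4 0x10→b4/s0 VC-HIT; vc=[20,11]
#5 0x4c→b19/s3 L1-HIT; vc=[20,11]
#6 0x4f→b19/s3 L1-HIT; vc=[20,11]
#7 0x50→b20/s0 VC-HIT; vc=[4,11]
#8 0x13→b4/s0 VC-HIT; vc=[20,11]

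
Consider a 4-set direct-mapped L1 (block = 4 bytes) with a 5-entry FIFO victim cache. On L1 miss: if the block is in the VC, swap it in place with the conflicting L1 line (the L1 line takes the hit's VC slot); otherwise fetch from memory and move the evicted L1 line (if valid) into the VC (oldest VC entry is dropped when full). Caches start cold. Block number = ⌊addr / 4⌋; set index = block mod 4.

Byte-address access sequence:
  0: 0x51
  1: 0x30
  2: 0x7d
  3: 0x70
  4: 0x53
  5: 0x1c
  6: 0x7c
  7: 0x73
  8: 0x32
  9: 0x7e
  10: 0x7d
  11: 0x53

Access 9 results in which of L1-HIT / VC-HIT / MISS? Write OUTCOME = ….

OUTCOME = L1-HIT

  [0] addr=0x51 blk=20 s=0: MISS | VC []
  [1] addr=0x30 blk=12 s=0: MISS | VC [20]
  [2] addr=0x7d blk=31 s=3: MISS | VC [20]
  [3] addr=0x70 blk=28 s=0: MISS | VC [20, 12]
  [4] addr=0x53 blk=20 s=0: VC-HIT | VC [28, 12]
  [5] addr=0x1c blk=7 s=3: MISS | VC [28, 12, 31]
  [6] addr=0x7c blk=31 s=3: VC-HIT | VC [28, 12, 7]
  [7] addr=0x73 blk=28 s=0: VC-HIT | VC [20, 12, 7]
  [8] addr=0x32 blk=12 s=0: VC-HIT | VC [20, 28, 7]
  [9] addr=0x7e blk=31 s=3: L1-HIT | VC [20, 28, 7]
  [10] addr=0x7d blk=31 s=3: L1-HIT | VC [20, 28, 7]
  [11] addr=0x53 blk=20 s=0: VC-HIT | VC [12, 28, 7]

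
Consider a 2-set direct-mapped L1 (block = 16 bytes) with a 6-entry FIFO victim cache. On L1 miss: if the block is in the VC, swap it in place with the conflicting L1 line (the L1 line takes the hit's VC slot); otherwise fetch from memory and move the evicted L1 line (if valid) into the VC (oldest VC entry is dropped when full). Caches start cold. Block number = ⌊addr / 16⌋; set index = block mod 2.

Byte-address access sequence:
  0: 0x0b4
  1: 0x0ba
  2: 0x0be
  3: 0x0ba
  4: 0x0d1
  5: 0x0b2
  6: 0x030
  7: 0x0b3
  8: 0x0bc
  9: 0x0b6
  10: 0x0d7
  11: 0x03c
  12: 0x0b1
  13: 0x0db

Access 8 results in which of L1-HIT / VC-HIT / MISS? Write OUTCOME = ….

  [0] addr=0xb4 blk=11 s=1: MISS | VC []
  [1] addr=0xba blk=11 s=1: L1-HIT | VC []
  [2] addr=0xbe blk=11 s=1: L1-HIT | VC []
  [3] addr=0xba blk=11 s=1: L1-HIT | VC []
  [4] addr=0xd1 blk=13 s=1: MISS | VC [11]
  [5] addr=0xb2 blk=11 s=1: VC-HIT | VC [13]
  [6] addr=0x30 blk=3 s=1: MISS | VC [13, 11]
  [7] addr=0xb3 blk=11 s=1: VC-HIT | VC [13, 3]
  [8] addr=0xbc blk=11 s=1: L1-HIT | VC [13, 3]
  [9] addr=0xb6 blk=11 s=1: L1-HIT | VC [13, 3]
  [10] addr=0xd7 blk=13 s=1: VC-HIT | VC [11, 3]
  [11] addr=0x3c blk=3 s=1: VC-HIT | VC [11, 13]
  [12] addr=0xb1 blk=11 s=1: VC-HIT | VC [3, 13]
  [13] addr=0xdb blk=13 s=1: VC-HIT | VC [3, 11]

OUTCOME = L1-HIT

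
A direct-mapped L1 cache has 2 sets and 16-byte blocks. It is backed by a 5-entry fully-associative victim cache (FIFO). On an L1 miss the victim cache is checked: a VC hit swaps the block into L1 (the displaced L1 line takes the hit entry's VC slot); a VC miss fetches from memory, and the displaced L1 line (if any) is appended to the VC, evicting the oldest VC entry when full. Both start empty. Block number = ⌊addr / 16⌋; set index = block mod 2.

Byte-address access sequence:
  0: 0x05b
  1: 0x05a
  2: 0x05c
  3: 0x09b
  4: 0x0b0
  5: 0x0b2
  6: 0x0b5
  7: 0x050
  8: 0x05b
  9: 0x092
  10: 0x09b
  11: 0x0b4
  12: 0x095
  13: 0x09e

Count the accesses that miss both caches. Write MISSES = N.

MISSES = 3

  [0] addr=0x5b blk=5 s=1: MISS | VC []
  [1] addr=0x5a blk=5 s=1: L1-HIT | VC []
  [2] addr=0x5c blk=5 s=1: L1-HIT | VC []
  [3] addr=0x9b blk=9 s=1: MISS | VC [5]
  [4] addr=0xb0 blk=11 s=1: MISS | VC [5, 9]
  [5] addr=0xb2 blk=11 s=1: L1-HIT | VC [5, 9]
  [6] addr=0xb5 blk=11 s=1: L1-HIT | VC [5, 9]
  [7] addr=0x50 blk=5 s=1: VC-HIT | VC [11, 9]
  [8] addr=0x5b blk=5 s=1: L1-HIT | VC [11, 9]
  [9] addr=0x92 blk=9 s=1: VC-HIT | VC [11, 5]
  [10] addr=0x9b blk=9 s=1: L1-HIT | VC [11, 5]
  [11] addr=0xb4 blk=11 s=1: VC-HIT | VC [9, 5]
  [12] addr=0x95 blk=9 s=1: VC-HIT | VC [11, 5]
  [13] addr=0x9e blk=9 s=1: L1-HIT | VC [11, 5]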